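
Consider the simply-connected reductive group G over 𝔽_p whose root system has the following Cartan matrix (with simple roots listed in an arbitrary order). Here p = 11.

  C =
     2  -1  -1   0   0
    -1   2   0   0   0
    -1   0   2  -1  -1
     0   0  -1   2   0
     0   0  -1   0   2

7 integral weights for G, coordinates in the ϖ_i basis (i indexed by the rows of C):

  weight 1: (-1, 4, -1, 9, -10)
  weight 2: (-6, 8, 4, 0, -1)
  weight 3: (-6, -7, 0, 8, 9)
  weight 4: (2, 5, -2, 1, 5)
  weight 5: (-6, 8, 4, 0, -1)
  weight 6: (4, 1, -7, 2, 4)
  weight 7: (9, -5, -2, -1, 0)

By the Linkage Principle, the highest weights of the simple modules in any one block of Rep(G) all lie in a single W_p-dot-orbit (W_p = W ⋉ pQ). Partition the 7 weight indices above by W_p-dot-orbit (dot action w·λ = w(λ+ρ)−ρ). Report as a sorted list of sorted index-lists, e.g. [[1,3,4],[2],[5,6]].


Root system D_5: the 5×5 matrix C matches after relabeling.

W_11-reps of the 7 weights in Ā_11 (same 5-coord order as C):

  [1] (1, 4, 0, 1, 0) · [2] (1, 4, 0, 1, 0) · [3] (1, 4, 0, 1, 0) · [4] (1, 1, 1, 3, 1) · [5] (1, 4, 0, 1, 0) · [6] (1, 1, 1, 3, 1) · [7] (1, 4, 0, 1, 0)

Linkage partition of the 7 weights (2 classes, p=11):

[[1, 2, 3, 5, 7], [4, 6]]


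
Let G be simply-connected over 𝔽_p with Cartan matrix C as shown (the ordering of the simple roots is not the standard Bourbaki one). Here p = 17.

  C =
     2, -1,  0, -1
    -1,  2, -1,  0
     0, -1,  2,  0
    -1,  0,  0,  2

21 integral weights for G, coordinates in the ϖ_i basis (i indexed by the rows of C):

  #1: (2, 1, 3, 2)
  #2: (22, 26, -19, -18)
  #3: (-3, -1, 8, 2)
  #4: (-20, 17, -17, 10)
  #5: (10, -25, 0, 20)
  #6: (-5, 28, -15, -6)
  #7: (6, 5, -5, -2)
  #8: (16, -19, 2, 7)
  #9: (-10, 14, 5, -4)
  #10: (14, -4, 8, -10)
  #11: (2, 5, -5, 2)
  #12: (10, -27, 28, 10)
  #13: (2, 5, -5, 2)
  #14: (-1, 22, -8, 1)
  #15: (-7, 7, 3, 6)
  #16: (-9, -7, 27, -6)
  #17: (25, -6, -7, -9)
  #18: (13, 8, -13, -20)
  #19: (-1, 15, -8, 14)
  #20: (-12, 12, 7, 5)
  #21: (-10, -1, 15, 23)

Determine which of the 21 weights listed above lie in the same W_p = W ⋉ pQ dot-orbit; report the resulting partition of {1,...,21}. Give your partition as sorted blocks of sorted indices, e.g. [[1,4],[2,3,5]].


C ↔ A_4 under row/col permutation; |W(A_4)| = 120.

Each λ_j+ρ reduced to Ā_17; 4-tuples below use C's row order:

  λ_1 → (3, 2, 4, 3) · λ_2 → (6, 9, 1, 0) · λ_3 → (0, 2, 7, 1) · λ_4 → (6, 9, 1, 0) · λ_5 → (6, 2, 4, 1) · λ_6 → (3, 3, 2, 5) · λ_7 → (6, 2, 4, 1) · λ_8 → (0, 2, 7, 1) · λ_9 → (3, 3, 2, 5) · λ_10 → (3, 3, 2, 5) · λ_11 → (3, 2, 4, 3) · λ_12 → (3, 2, 4, 3) · λ_13 → (3, 2, 4, 3) · λ_14 → (6, 9, 1, 0) · λ_15 → (6, 2, 4, 1) · λ_16 → (3, 3, 2, 5) · λ_17 → (6, 2, 4, 1) · λ_18 → (3, 3, 2, 5) · λ_19 → (0, 2, 7, 1) · λ_20 → (6, 2, 4, 1) · λ_21 → (0, 2, 7, 1)

The 21 indices split into 5 linkage classes (same alcove rep ⇔ same W_17-dot-orbit):

[[1, 11, 12, 13], [2, 4, 14], [3, 8, 19, 21], [5, 7, 15, 17, 20], [6, 9, 10, 16, 18]]


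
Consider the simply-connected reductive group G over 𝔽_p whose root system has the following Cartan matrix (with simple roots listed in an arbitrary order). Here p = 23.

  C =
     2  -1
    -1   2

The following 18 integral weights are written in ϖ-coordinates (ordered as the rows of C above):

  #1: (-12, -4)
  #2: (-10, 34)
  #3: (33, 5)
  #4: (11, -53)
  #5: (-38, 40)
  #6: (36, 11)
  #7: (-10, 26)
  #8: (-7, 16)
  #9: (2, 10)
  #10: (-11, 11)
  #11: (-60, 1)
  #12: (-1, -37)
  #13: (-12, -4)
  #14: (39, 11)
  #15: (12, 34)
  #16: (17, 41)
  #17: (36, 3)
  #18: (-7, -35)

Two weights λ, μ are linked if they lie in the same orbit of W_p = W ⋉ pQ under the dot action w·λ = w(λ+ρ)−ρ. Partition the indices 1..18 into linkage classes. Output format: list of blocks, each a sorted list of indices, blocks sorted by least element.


Cartan matrix: type A_2 (|W|=6); un-permuting the 2 rows.

W_23-reps of the 18 weights in Ā_23 (same 2-coord order as C):

  1: (3, 11);  2: (3, 11);  3: (6, 11);  4: (6, 11);  5: (5, 14);  6: (3, 11);  7: (5, 14);  8: (6, 11);  9: (3, 11);  10: (10, 2);  11: (10, 2);  12: (10, 13);  13: (3, 11);  14: (6, 11);  15: (10, 2);  16: (5, 14);  17: (5, 14);  18: (6, 11)

5 distinct reps among the 18 weights ⇒ 5 W_23-linkage classes:

[[1, 2, 6, 9, 13], [3, 4, 8, 14, 18], [5, 7, 16, 17], [10, 11, 15], [12]]


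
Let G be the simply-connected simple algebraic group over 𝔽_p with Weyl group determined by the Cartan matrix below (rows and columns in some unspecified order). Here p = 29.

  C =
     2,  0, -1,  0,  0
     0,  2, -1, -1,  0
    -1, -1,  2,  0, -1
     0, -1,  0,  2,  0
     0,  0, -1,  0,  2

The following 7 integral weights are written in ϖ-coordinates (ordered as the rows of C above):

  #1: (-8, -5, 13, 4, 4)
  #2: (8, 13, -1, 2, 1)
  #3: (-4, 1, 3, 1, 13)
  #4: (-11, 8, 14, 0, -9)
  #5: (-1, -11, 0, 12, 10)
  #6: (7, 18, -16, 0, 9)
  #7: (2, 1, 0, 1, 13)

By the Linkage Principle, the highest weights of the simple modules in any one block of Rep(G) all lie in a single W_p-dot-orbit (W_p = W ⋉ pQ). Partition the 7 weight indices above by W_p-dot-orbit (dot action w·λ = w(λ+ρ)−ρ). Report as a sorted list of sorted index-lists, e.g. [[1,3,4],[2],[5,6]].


Dynkin diagram of C (from the 8 off-diagonal −1 entries): D_5.

λ_j+ρ reflected into Ā_29 (⟨·,θ^∨⟩≤29); 5-tuples as given:

    1: (7, 4, 3, 1, 5)
    2: (9, 1, 0, 3, 2)
    3: (3, 2, 1, 2, 14)
    4: (7, 4, 3, 1, 5)
    5: (9, 1, 0, 3, 2)
    6: (7, 4, 3, 1, 5)
    7: (3, 2, 1, 2, 14)

The 7 indices split into 3 linkage classes (same alcove rep ⇔ same W_29-dot-orbit):

[[1, 4, 6], [2, 5], [3, 7]]


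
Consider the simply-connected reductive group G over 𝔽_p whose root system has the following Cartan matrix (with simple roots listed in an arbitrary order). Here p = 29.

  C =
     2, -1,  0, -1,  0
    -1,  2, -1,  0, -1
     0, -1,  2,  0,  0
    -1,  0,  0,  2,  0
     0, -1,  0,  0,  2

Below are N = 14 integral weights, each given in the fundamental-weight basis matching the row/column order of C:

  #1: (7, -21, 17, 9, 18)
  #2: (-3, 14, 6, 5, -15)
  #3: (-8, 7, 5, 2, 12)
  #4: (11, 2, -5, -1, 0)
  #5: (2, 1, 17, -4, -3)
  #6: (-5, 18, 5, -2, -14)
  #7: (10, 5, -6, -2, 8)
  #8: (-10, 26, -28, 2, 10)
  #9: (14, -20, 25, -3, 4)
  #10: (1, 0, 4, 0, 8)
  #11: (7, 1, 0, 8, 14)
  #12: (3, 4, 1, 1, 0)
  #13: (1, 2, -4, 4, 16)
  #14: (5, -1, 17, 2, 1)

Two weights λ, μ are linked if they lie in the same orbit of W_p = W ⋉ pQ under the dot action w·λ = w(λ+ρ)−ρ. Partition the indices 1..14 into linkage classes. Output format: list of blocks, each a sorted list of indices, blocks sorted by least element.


Type D_5, rank 5, |W|=1920; reorder rows/cols to standard.

Folding the 14 weights λ_j+ρ into Ā_29 (reps in the given 5-coord order):

  1: (4, 5, 2, 2, 1)
  2: (1, 1, 6, 4, 13)
  3: (1, 1, 6, 4, 13)
  4: (11, 1, 3, 0, 0)
  5: (0, 0, 18, 3, 2)
  6: (1, 1, 6, 4, 13)
  7: (2, 1, 5, 1, 9)
  8: (0, 0, 18, 3, 2)
  9: (1, 1, 6, 4, 13)
  10: (2, 1, 5, 1, 9)
  11: (2, 1, 5, 1, 9)
  12: (4, 5, 2, 2, 1)
  13: (2, 0, 3, 5, 17)
  14: (0, 0, 18, 3, 2)

Partition of {1..14} into 6 W_29-dot-orbits:

[[1, 12], [2, 3, 6, 9], [4], [5, 8, 14], [7, 10, 11], [13]]


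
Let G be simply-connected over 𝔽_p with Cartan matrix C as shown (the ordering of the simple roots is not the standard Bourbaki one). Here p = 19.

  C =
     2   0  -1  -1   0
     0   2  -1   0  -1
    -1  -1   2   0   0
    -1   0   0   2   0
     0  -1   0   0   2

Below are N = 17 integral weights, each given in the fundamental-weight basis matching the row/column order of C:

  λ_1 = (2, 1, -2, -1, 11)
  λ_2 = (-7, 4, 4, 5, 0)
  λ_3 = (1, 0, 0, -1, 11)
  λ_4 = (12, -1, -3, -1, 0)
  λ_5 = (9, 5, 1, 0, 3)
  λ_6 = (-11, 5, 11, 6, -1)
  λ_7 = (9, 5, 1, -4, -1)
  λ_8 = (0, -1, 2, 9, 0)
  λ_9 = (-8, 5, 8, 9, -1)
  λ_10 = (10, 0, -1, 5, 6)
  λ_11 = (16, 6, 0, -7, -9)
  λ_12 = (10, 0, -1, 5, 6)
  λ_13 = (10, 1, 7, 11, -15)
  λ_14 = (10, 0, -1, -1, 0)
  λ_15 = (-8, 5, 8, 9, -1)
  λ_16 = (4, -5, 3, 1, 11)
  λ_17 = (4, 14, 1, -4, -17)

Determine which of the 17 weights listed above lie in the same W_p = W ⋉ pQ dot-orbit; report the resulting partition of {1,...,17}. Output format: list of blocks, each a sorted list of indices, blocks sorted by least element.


C ↔ A_5 under row/col permutation; |W(A_5)| = 720.

λ_j+ρ reflected into Ā_19 (⟨·,θ^∨⟩≤19); 5-tuples as given:

    λ_1 → (2, 1, 1, 0, 12)
    λ_2 → (5, 4, 1, 0, 1)
    λ_3 → (2, 1, 1, 0, 12)
    λ_4 → (11, 1, 0, 0, 1)
    λ_5 → (7, 6, 2, 3, 0)
    λ_6 → (7, 6, 2, 3, 0)
    λ_7 → (7, 6, 2, 3, 0)
    λ_8 → (1, 0, 3, 10, 1)
    λ_9 → (7, 6, 2, 3, 0)
    λ_10 → (11, 1, 0, 0, 1)
    λ_11 → (11, 1, 0, 0, 1)
    λ_12 → (11, 1, 0, 0, 1)
    λ_13 → (5, 4, 0, 2, 8)
    λ_14 → (11, 1, 0, 0, 1)
    λ_15 → (7, 6, 2, 3, 0)
    λ_16 → (5, 4, 0, 2, 8)
    λ_17 → (2, 1, 1, 0, 12)

6 distinct reps among the 17 weights ⇒ 6 W_19-linkage classes:

[[1, 3, 17], [2], [4, 10, 11, 12, 14], [5, 6, 7, 9, 15], [8], [13, 16]]


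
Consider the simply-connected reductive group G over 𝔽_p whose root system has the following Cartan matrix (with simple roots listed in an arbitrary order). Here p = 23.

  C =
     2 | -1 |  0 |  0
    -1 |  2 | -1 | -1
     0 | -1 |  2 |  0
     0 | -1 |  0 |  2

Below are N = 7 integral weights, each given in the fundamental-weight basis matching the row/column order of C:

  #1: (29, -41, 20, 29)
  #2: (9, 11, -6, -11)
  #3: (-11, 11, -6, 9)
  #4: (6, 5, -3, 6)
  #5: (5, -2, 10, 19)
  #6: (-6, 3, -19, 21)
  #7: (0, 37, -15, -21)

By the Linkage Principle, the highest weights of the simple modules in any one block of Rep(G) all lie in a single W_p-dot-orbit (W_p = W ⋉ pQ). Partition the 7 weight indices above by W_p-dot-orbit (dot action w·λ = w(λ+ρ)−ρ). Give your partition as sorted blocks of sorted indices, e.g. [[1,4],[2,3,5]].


D_4 Cartan matrix, 4 simple roots permuted; ρ=(1,1,1,1).

Alcove-folded reps (p=23, 7 weights, presented ϖ-order):

  [1] (7, 3, 2, 7);  [2] (7, 3, 2, 7);  [3] (7, 3, 2, 7);  [4] (7, 3, 2, 7);  [5] (7, 3, 2, 7);  [6] (14, 1, 1, 3);  [7] (14, 1, 1, 3)

These 7 weights hit 2 W_23-dot-orbits; sizes (5, 2):

[[1, 2, 3, 4, 5], [6, 7]]


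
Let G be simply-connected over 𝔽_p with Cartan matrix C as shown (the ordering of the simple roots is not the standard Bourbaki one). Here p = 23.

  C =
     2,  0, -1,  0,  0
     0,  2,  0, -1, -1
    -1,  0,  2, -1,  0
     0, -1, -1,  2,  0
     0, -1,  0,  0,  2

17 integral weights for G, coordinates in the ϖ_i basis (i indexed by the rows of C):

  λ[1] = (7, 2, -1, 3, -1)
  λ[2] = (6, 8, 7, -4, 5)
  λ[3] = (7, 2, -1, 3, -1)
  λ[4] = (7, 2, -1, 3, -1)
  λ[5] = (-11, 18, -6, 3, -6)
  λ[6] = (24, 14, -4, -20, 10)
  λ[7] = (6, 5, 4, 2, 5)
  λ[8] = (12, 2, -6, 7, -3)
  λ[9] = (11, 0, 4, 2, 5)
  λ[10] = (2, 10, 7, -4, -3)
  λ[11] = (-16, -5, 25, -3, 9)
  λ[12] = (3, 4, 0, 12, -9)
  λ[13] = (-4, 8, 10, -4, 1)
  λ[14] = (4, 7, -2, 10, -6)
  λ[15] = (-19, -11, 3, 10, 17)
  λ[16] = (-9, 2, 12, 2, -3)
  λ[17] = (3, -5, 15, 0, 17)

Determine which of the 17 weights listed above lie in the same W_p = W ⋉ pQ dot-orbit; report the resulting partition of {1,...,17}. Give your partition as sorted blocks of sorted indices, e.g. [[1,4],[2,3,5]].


Cartan matrix: type A_5 (|W|=720); un-permuting the 5 rows.

Each λ_j+ρ reduced to Ā_23; 5-tuples below use C's row order:

  1: (8, 3, 0, 4, 0)
  2: (3, 6, 5, 3, 2)
  3: (8, 3, 0, 4, 0)
  4: (8, 3, 0, 4, 0)
  5: (4, 3, 1, 10, 5)
  6: (3, 1, 12, 4, 2)
  7: (3, 6, 5, 3, 2)
  8: (8, 1, 5, 3, 2)
  9: (8, 1, 5, 3, 2)
  10: (3, 6, 5, 3, 2)
  11: (8, 1, 5, 3, 2)
  12: (4, 3, 1, 10, 5)
  13: (3, 6, 5, 3, 2)
  14: (4, 3, 1, 10, 5)
  15: (4, 3, 1, 10, 5)
  16: (8, 1, 5, 3, 2)
  17: (8, 1, 5, 3, 2)

Linkage partition of the 17 weights (5 classes, p=23):

[[1, 3, 4], [2, 7, 10, 13], [5, 12, 14, 15], [6], [8, 9, 11, 16, 17]]


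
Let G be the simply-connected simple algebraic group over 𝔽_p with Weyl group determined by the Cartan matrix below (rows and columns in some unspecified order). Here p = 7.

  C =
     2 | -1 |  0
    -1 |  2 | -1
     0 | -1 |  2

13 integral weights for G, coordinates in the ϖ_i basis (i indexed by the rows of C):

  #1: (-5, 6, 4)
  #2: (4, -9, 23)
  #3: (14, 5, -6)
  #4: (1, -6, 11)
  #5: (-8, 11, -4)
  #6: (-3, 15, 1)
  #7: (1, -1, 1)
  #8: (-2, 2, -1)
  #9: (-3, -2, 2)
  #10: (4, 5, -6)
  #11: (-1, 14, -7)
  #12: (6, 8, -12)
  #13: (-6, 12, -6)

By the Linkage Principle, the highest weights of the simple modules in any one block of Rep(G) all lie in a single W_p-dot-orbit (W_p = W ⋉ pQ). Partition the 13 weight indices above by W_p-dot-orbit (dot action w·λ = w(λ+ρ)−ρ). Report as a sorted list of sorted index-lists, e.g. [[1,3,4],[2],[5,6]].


Cartan matrix: type A_3 (|W|=24); un-permuting the 3 rows.

Folding the 13 weights λ_j+ρ into Ā_7 (reps in the given 3-coord order):

    [1] (1, 2, 0)
    [2] (1, 2, 0)
    [3] (5, 0, 1)
    [4] (2, 0, 2)
    [5] (2, 0, 2)
    [6] (2, 0, 2)
    [7] (2, 0, 2)
    [8] (1, 2, 0)
    [9] (1, 2, 0)
    [10] (1, 1, 1)
    [11] (5, 0, 1)
    [12] (2, 0, 2)
    [13] (1, 1, 1)

Grouping the 13 weights by Ā_7-representative: 4 linkage classes.

[[1, 2, 8, 9], [3, 11], [4, 5, 6, 7, 12], [10, 13]]


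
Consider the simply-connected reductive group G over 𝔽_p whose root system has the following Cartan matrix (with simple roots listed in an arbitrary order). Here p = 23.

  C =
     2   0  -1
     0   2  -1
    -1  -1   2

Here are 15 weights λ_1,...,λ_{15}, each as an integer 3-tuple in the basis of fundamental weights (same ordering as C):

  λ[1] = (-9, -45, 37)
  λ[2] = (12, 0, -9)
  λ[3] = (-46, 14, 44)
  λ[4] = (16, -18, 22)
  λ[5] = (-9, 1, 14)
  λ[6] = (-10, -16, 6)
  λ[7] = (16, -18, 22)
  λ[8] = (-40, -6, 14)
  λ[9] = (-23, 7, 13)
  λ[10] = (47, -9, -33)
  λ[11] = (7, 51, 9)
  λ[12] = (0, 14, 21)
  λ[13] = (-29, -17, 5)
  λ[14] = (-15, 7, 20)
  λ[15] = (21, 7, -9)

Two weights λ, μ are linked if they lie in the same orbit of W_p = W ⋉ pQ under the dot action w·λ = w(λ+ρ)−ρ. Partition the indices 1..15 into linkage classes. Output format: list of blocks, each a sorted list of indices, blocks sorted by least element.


Root system A_3: the 3×3 matrix C matches after relabeling.

Each λ_j+ρ reduced to Ā_23; 3-tuples below use C's row order:

  λ_1 → (8, 2, 7)
  λ_2 → (5, 7, 1)
  λ_3 → (14, 0, 8)
  λ_4 → (0, 0, 6)
  λ_5 → (8, 2, 7)
  λ_6 → (8, 2, 7)
  λ_7 → (0, 0, 6)
  λ_8 → (5, 7, 1)
  λ_9 → (14, 0, 8)
  λ_10 → (8, 2, 7)
  λ_11 → (5, 7, 1)
  λ_12 → (14, 0, 8)
  λ_13 → (5, 7, 1)
  λ_14 → (8, 2, 7)
  λ_15 → (14, 0, 8)

Grouping the 15 weights by Ā_23-representative: 4 linkage classes.

[[1, 5, 6, 10, 14], [2, 8, 11, 13], [3, 9, 12, 15], [4, 7]]


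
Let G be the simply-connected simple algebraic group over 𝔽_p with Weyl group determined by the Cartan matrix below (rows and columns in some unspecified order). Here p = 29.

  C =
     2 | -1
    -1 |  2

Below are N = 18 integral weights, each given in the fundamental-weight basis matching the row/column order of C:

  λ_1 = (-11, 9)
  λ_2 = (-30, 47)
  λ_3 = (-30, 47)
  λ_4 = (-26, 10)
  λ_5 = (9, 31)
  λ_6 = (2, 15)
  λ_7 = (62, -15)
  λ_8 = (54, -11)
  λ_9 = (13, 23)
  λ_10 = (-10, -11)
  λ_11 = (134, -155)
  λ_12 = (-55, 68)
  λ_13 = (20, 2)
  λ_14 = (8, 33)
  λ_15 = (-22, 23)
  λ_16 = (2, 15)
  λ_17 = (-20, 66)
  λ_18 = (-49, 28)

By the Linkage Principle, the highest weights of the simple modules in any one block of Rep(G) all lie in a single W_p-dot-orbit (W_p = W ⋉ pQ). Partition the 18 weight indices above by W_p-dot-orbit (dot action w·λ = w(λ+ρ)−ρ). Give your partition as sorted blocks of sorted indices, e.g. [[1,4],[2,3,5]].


C ↔ A_2 under row/col permutation; |W(A_2)| = 6.

Folding the 18 weights λ_j+ρ into Ā_29 (reps in the given 2-coord order):

  λ_1 → (10, 0)
  λ_2 → (10, 0)
  λ_3 → (10, 0)
  λ_4 → (11, 14)
  λ_5 → (3, 16)
  λ_6 → (3, 16)
  λ_7 → (5, 15)
  λ_8 → (3, 16)
  λ_9 → (5, 15)
  λ_10 → (10, 9)
  λ_11 → (10, 9)
  λ_12 → (11, 14)
  λ_13 → (21, 3)
  λ_14 → (5, 15)
  λ_15 → (21, 3)
  λ_16 → (3, 16)
  λ_17 → (10, 9)
  λ_18 → (10, 0)

6 distinct reps among the 18 weights ⇒ 6 W_29-linkage classes:

[[1, 2, 3, 18], [4, 12], [5, 6, 8, 16], [7, 9, 14], [10, 11, 17], [13, 15]]


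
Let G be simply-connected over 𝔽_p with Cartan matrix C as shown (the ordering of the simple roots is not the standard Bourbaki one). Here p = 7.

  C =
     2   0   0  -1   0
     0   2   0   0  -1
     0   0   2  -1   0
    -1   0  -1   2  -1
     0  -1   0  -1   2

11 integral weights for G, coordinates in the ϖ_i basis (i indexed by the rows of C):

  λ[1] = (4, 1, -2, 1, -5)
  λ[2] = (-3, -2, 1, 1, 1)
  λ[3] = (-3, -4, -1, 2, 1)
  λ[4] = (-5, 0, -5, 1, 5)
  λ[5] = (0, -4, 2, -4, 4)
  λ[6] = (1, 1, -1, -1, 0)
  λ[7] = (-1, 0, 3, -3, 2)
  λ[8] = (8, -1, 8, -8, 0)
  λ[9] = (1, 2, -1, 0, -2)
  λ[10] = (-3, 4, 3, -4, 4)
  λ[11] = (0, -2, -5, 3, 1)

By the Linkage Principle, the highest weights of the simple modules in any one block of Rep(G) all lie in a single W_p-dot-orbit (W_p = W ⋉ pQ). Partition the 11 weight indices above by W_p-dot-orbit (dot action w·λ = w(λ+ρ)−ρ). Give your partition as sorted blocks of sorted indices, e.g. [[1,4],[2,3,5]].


Dynkin diagram of C (from the 8 off-diagonal −1 entries): D_5.

λ_j+ρ reflected into Ā_7 (⟨·,θ^∨⟩≤7); 5-tuples as given:

  λ_1+ρ ↦ (2, 1, 2, 0, 1) · λ_2+ρ ↦ (2, 1, 2, 0, 1) · λ_3+ρ ↦ (2, 2, 0, 0, 1) · λ_4+ρ ↦ (2, 1, 2, 0, 1) · λ_5+ρ ↦ (2, 2, 0, 0, 1) · λ_6+ρ ↦ (2, 2, 0, 0, 1) · λ_7+ρ ↦ (2, 1, 2, 0, 1) · λ_8+ρ ↦ (2, 1, 2, 0, 1) · λ_9+ρ ↦ (2, 2, 0, 0, 1) · λ_10+ρ ↦ (0, 1, 2, 1, 1) · λ_11+ρ ↦ (1, 1, 4, 0, 0)

Partition of {1..11} into 4 W_7-dot-orbits:

[[1, 2, 4, 7, 8], [3, 5, 6, 9], [10], [11]]


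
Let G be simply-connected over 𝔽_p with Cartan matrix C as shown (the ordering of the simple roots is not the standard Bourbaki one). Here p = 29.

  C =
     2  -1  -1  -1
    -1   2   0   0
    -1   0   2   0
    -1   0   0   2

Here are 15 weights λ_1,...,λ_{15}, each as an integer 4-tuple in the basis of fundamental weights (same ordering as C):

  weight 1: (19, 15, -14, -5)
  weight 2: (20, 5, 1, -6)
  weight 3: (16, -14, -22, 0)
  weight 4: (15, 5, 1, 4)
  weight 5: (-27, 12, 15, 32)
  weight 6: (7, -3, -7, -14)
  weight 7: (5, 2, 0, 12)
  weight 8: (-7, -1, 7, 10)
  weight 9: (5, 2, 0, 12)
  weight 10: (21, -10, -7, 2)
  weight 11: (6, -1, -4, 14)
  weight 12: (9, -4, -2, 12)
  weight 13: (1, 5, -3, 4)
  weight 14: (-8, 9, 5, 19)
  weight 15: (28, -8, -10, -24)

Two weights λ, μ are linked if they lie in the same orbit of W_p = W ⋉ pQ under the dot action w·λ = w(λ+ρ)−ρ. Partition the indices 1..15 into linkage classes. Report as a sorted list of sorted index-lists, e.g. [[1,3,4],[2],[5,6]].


Cartan matrix: type D_4 (|W|=192); un-permuting the 4 rows.

Ā_29 reps of the 15 weights (D_4, coords as presented):

    λ_1+ρ ↦ (4, 9, 6, 3)
    λ_2+ρ ↦ (0, 6, 2, 5)
    λ_3+ρ ↦ (3, 1, 1, 13)
    λ_4+ρ ↦ (0, 6, 2, 5)
    λ_5+ρ ↦ (4, 9, 6, 3)
    λ_6+ρ ↦ (0, 6, 2, 5)
    λ_7+ρ ↦ (6, 3, 1, 13)
    λ_8+ρ ↦ (0, 6, 2, 5)
    λ_9+ρ ↦ (6, 3, 1, 13)
    λ_10+ρ ↦ (4, 9, 6, 3)
    λ_11+ρ ↦ (4, 0, 3, 15)
    λ_12+ρ ↦ (6, 3, 1, 13)
    λ_13+ρ ↦ (0, 6, 2, 5)
    λ_14+ρ ↦ (6, 3, 1, 13)
    λ_15+ρ ↦ (6, 3, 1, 13)

Grouping the 15 weights by Ā_29-representative: 5 linkage classes.

[[1, 5, 10], [2, 4, 6, 8, 13], [3], [7, 9, 12, 14, 15], [11]]


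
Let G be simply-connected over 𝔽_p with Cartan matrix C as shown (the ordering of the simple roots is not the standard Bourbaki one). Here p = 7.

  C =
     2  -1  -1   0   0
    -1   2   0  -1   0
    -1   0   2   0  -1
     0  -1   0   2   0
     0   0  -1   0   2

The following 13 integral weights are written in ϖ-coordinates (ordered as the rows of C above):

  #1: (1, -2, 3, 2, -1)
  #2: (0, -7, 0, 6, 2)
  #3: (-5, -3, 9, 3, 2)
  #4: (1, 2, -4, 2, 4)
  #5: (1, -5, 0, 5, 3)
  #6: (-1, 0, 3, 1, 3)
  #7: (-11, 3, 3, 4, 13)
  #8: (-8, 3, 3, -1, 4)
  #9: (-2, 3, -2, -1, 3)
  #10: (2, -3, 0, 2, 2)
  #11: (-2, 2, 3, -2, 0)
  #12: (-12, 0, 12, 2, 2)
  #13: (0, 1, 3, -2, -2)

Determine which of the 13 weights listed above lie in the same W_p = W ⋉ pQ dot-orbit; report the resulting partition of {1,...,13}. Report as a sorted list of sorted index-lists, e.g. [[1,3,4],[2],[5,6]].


Dynkin diagram of C (from the 8 off-diagonal −1 entries): A_5.

Ā_7 reps of the 13 weights (A_5, coords as presented):

  λ_1 → (1, 1, 3, 1, 1);  λ_2 → (1, 1, 3, 1, 1);  λ_3 → (0, 2, 1, 1, 2);  λ_4 → (1, 2, 1, 0, 1);  λ_5 → (1, 2, 1, 0, 1);  λ_6 → (1, 0, 3, 1, 0);  λ_7 → (1, 2, 1, 0, 2);  λ_8 → (1, 0, 3, 1, 0);  λ_9 → (1, 2, 1, 0, 2);  λ_10 → (1, 2, 1, 0, 2);  λ_11 → (1, 1, 3, 1, 1);  λ_12 → (1, 2, 1, 0, 2);  λ_13 → (1, 1, 3, 1, 1)

5 distinct reps among the 13 weights ⇒ 5 W_7-linkage classes:

[[1, 2, 11, 13], [3], [4, 5], [6, 8], [7, 9, 10, 12]]


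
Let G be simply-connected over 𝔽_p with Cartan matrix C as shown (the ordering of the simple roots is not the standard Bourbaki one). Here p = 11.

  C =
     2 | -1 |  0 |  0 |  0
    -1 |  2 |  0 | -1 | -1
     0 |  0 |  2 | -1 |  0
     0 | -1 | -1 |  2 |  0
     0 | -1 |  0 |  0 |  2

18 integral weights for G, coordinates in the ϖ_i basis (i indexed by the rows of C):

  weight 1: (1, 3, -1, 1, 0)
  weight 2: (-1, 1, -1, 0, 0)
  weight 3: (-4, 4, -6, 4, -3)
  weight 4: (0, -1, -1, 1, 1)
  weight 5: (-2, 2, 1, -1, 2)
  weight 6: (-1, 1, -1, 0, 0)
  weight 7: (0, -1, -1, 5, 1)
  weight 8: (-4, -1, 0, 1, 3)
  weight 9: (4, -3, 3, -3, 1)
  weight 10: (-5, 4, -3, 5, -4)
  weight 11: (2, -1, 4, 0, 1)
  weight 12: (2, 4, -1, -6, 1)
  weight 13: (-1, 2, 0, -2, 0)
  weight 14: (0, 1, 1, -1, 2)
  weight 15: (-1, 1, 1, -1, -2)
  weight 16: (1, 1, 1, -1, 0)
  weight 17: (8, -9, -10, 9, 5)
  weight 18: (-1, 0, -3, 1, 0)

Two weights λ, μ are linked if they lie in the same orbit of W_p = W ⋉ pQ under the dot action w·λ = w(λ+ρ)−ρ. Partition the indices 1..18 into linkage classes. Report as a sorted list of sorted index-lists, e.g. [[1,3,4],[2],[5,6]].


Type D_5, rank 5, |W|=1920; reorder rows/cols to standard.

Each λ_j+ρ reduced to Ā_11; 5-tuples below use C's row order:

    λ_1 → (2, 2, 2, 0, 1)
    λ_2 → (0, 2, 0, 1, 1)
    λ_3 → (3, 0, 5, 0, 2)
    λ_4 → (1, 0, 0, 2, 2)
    λ_5 → (1, 2, 2, 0, 3)
    λ_6 → (0, 2, 0, 1, 1)
    λ_7 → (1, 0, 0, 2, 2)
    λ_8 → (0, 2, 0, 1, 1)
    λ_9 → (1, 0, 0, 2, 2)
    λ_10 → (2, 2, 2, 0, 1)
    λ_11 → (3, 0, 5, 0, 2)
    λ_12 → (3, 0, 5, 0, 2)
    λ_13 → (0, 2, 0, 1, 1)
    λ_14 → (1, 2, 2, 0, 3)
    λ_15 → (0, 1, 2, 0, 1)
    λ_16 → (2, 2, 2, 0, 1)
    λ_17 → (0, 1, 2, 0, 1)
    λ_18 → (0, 1, 2, 0, 1)

6 distinct reps among the 18 weights ⇒ 6 W_11-linkage classes:

[[1, 10, 16], [2, 6, 8, 13], [3, 11, 12], [4, 7, 9], [5, 14], [15, 17, 18]]


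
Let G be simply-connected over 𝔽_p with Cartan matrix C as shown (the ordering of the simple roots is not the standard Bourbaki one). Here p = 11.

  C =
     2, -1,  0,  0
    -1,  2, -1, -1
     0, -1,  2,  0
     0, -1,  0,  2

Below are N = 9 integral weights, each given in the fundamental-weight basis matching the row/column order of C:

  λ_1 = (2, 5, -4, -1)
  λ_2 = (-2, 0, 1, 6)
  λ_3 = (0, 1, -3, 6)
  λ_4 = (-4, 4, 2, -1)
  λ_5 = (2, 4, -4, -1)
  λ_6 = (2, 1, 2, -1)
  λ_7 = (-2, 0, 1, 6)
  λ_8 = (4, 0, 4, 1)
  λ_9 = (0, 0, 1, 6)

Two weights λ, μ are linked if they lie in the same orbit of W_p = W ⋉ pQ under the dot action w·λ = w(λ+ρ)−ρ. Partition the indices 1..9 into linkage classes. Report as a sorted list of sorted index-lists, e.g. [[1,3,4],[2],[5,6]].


D_4 Cartan matrix, 4 simple roots permuted; ρ=(1,1,1,1).

Ā_11 reps of the 9 weights (D_4, coords as presented):

  λ_1+ρ ↦ (3, 2, 3, 0) · λ_2+ρ ↦ (1, 0, 2, 7) · λ_3+ρ ↦ (1, 0, 2, 7) · λ_4+ρ ↦ (3, 2, 3, 0) · λ_5+ρ ↦ (3, 2, 3, 0) · λ_6+ρ ↦ (3, 2, 3, 0) · λ_7+ρ ↦ (1, 0, 2, 7) · λ_8+ρ ↦ (3, 2, 3, 0) · λ_9+ρ ↦ (1, 0, 2, 7)

The 9 indices split into 2 linkage classes (same alcove rep ⇔ same W_11-dot-orbit):

[[1, 4, 5, 6, 8], [2, 3, 7, 9]]


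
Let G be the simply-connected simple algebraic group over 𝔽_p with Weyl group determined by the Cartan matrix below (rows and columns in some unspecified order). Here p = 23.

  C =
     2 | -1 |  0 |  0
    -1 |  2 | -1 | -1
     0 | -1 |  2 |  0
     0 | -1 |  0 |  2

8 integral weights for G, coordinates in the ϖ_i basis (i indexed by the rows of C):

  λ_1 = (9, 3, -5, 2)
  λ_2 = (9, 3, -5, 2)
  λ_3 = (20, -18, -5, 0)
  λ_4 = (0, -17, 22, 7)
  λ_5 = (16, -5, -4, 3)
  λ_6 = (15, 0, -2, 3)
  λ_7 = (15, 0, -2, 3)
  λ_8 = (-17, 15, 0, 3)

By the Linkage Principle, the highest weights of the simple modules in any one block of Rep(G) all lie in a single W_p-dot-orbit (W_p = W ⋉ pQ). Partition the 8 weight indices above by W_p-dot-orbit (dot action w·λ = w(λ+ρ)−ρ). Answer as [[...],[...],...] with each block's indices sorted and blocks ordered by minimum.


Type D_4, rank 4, |W|=192; reorder rows/cols to standard.

W_23-reps of the 8 weights in Ā_23 (same 4-coord order as C):

  λ_1 → (10, 0, 4, 3)
  λ_2 → (10, 0, 4, 3)
  λ_3 → (16, 0, 1, 4)
  λ_4 → (8, 7, 0, 1)
  λ_5 → (10, 0, 4, 3)
  λ_6 → (16, 0, 1, 4)
  λ_7 → (16, 0, 1, 4)
  λ_8 → (16, 0, 1, 4)

These 8 weights hit 3 W_23-dot-orbits; sizes (3, 4, 1):

[[1, 2, 5], [3, 6, 7, 8], [4]]


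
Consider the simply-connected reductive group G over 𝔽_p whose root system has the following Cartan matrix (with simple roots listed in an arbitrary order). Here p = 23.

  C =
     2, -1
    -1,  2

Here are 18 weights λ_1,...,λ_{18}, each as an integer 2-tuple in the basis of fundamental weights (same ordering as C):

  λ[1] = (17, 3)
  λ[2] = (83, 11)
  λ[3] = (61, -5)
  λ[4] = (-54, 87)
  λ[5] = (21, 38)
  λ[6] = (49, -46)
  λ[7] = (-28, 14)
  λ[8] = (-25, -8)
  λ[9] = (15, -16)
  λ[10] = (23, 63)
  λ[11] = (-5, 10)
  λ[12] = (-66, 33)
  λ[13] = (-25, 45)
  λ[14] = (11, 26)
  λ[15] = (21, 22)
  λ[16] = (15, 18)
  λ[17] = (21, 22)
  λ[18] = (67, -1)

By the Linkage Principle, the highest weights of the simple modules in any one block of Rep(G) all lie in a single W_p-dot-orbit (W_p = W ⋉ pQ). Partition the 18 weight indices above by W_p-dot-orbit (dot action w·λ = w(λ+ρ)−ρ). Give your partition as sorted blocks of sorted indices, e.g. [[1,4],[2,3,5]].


Root system A_2: the 2×2 matrix C matches after relabeling.

Each λ_j+ρ reduced to Ā_23; 2-tuples below use C's row order:

  [1] (18, 4);  [2] (11, 8);  [3] (4, 7);  [4] (4, 7);  [5] (1, 15);  [6] (18, 4);  [7] (11, 8);  [8] (1, 15);  [9] (1, 15);  [10] (18, 4);  [11] (4, 7);  [12] (11, 8);  [13] (0, 1);  [14] (4, 7);  [15] (0, 1);  [16] (4, 7);  [17] (0, 1);  [18] (0, 1)

5 distinct reps among the 18 weights ⇒ 5 W_23-linkage classes:

[[1, 6, 10], [2, 7, 12], [3, 4, 11, 14, 16], [5, 8, 9], [13, 15, 17, 18]]


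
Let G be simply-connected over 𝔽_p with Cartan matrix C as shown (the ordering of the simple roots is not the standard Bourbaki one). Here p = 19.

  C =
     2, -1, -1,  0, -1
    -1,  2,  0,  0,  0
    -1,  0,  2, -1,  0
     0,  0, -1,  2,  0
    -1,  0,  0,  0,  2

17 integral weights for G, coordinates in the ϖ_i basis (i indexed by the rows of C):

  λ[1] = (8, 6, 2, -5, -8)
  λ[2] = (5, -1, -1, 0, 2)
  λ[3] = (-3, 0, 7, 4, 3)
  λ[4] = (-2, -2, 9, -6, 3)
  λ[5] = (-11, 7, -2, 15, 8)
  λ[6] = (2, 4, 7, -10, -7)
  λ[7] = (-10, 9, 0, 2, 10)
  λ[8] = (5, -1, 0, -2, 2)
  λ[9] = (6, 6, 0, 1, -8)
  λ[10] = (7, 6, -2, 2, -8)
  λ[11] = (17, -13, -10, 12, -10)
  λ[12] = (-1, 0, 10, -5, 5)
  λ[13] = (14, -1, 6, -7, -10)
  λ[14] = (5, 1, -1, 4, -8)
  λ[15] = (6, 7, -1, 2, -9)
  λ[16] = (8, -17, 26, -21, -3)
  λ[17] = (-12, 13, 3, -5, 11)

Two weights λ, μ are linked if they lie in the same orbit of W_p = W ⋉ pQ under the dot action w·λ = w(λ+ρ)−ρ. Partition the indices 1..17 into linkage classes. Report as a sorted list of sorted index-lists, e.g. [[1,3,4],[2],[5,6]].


D_5 Cartan matrix, 5 simple roots permuted; ρ=(1,1,1,1,1).

Folding the 17 weights λ_j+ρ into Ā_19 (reps in the given 5-coord order):

    [1] (0, 7, 1, 2, 7)
    [2] (6, 0, 0, 1, 3)
    [3] (1, 1, 3, 5, 2)
    [4] (1, 1, 3, 5, 2)
    [5] (1, 1, 3, 5, 2)
    [6] (1, 1, 3, 5, 2)
    [7] (1, 1, 3, 5, 2)
    [8] (6, 0, 0, 1, 3)
    [9] (0, 7, 1, 2, 7)
    [10] (0, 7, 1, 2, 7)
    [11] (6, 0, 0, 1, 3)
    [12] (0, 1, 1, 4, 6)
    [13] (0, 3, 3, 3, 6)
    [14] (0, 1, 1, 4, 6)
    [15] (0, 7, 1, 2, 7)
    [16] (0, 7, 1, 2, 7)
    [17] (0, 3, 4, 7, 1)

Grouping the 17 weights by Ā_19-representative: 6 linkage classes.

[[1, 9, 10, 15, 16], [2, 8, 11], [3, 4, 5, 6, 7], [12, 14], [13], [17]]


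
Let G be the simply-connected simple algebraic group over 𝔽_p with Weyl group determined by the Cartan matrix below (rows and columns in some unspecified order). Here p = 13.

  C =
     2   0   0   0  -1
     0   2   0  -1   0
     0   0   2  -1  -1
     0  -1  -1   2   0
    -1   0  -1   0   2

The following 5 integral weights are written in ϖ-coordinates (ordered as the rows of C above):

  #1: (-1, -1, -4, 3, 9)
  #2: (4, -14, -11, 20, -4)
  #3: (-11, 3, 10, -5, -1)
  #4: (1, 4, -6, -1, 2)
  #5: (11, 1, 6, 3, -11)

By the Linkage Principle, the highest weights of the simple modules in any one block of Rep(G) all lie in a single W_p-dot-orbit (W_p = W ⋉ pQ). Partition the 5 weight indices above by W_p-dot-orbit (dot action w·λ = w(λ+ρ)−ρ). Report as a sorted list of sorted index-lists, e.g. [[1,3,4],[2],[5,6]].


A_5 Cartan matrix, 5 simple roots permuted; ρ=(1,1,1,1,1).

Folding the 5 weights λ_j+ρ into Ā_13 (reps in the given 5-coord order):

  1: (0, 0, 3, 1, 7) · 2: (0, 0, 2, 3, 0) · 3: (0, 0, 3, 1, 7) · 4: (0, 0, 2, 3, 0) · 5: (0, 0, 3, 1, 7)

These 5 weights hit 2 W_13-dot-orbits; sizes (3, 2):

[[1, 3, 5], [2, 4]]


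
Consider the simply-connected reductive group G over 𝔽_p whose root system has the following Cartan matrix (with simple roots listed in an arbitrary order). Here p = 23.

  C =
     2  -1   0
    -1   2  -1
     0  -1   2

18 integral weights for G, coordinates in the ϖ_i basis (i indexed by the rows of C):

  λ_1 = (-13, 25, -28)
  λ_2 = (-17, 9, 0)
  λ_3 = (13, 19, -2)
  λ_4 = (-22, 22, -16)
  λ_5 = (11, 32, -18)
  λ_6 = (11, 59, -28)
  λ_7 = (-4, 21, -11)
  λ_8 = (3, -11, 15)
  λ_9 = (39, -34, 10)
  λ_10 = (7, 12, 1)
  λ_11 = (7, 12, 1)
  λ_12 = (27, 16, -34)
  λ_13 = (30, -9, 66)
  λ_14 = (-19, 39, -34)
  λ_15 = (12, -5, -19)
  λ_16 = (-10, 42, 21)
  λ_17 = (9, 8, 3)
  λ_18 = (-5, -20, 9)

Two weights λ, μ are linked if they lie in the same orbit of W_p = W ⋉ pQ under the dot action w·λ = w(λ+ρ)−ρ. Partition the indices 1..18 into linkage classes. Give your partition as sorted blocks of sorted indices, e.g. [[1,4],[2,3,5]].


Dynkin diagram of C (from the 4 off-diagonal −1 entries): A_3.

Alcove-folded reps (p=23, 18 weights, presented ϖ-order):

    1: (3, 9, 10)
    2: (10, 1, 5)
    3: (3, 9, 10)
    4: (8, 13, 2)
    5: (10, 1, 5)
    6: (3, 9, 10)
    7: (3, 9, 10)
    8: (6, 4, 6)
    9: (10, 1, 5)
    10: (8, 13, 2)
    11: (8, 13, 2)
    12: (10, 1, 5)
    13: (8, 13, 2)
    14: (10, 1, 5)
    15: (9, 9, 4)
    16: (3, 9, 10)
    17: (10, 9, 4)
    18: (10, 9, 4)

The 18 indices split into 6 linkage classes (same alcove rep ⇔ same W_23-dot-orbit):

[[1, 3, 6, 7, 16], [2, 5, 9, 12, 14], [4, 10, 11, 13], [8], [15], [17, 18]]


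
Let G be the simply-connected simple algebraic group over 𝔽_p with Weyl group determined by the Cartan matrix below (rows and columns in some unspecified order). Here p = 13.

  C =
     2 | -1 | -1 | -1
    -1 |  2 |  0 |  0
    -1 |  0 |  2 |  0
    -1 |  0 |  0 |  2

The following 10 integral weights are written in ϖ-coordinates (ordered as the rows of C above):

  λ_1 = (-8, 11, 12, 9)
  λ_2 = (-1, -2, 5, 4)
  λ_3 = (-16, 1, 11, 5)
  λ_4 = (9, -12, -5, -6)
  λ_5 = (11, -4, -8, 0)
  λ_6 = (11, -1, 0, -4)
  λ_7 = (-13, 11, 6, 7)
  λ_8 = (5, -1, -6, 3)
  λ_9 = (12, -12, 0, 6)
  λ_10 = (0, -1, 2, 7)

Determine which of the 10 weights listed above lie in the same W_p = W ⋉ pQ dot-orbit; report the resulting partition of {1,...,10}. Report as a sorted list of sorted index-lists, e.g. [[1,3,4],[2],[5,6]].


Root system D_4: the 4×4 matrix C matches after relabeling.

Folding the 10 weights λ_j+ρ into Ā_13 (reps in the given 4-coord order):

  1: (2, 1, 0, 3)
  2: (1, 0, 5, 4)
  3: (0, 3, 7, 1)
  4: (1, 0, 5, 4)
  5: (0, 3, 7, 1)
  6: (0, 0, 1, 3)
  7: (1, 0, 5, 4)
  8: (1, 0, 5, 4)
  9: (0, 3, 7, 1)
  10: (1, 0, 3, 8)

Linkage partition of the 10 weights (5 classes, p=13):

[[1], [2, 4, 7, 8], [3, 5, 9], [6], [10]]


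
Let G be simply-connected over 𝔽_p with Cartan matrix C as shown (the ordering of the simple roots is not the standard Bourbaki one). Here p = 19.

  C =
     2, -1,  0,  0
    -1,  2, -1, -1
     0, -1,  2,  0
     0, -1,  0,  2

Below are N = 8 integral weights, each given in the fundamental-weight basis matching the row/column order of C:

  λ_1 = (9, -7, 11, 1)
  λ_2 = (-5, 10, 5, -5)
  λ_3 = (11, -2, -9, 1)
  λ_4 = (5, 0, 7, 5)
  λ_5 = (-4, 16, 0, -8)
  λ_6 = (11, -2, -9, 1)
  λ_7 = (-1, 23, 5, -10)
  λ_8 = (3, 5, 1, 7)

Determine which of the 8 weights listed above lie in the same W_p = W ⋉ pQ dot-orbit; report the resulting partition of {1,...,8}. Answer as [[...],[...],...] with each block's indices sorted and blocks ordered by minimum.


Root system D_4: the 4×4 matrix C matches after relabeling.

λ_j+ρ reflected into Ā_19 (⟨·,θ^∨⟩≤19); 4-tuples as given:

  λ_1+ρ ↦ (4, 2, 6, 4) · λ_2+ρ ↦ (4, 2, 6, 4) · λ_3+ρ ↦ (3, 1, 1, 7) · λ_4+ρ ↦ (4, 2, 6, 4) · λ_5+ρ ↦ (3, 1, 1, 7) · λ_6+ρ ↦ (3, 1, 1, 7) · λ_7+ρ ↦ (4, 0, 2, 5) · λ_8+ρ ↦ (3, 1, 1, 7)

3 distinct reps among the 8 weights ⇒ 3 W_19-linkage classes:

[[1, 2, 4], [3, 5, 6, 8], [7]]


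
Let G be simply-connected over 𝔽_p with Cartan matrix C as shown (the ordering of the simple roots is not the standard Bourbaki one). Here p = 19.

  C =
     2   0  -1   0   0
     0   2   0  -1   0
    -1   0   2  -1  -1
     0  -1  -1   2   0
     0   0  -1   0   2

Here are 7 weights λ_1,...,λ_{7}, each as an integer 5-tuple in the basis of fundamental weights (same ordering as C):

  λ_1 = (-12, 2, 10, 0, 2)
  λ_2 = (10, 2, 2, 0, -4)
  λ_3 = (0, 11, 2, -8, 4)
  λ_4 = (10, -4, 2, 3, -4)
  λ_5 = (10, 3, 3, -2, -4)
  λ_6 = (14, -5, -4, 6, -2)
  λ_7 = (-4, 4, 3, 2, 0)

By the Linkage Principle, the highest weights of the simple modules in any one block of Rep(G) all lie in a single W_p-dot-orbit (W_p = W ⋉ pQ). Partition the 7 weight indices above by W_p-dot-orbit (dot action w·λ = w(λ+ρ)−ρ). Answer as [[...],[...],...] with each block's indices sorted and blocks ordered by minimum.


Root system D_5: the 5×5 matrix C matches after relabeling.

Folding the 7 weights λ_j+ρ into Ā_19 (reps in the given 5-coord order):

    λ_1+ρ ↦ (11, 3, 0, 1, 3)
    λ_2+ρ ↦ (11, 3, 0, 1, 3)
    λ_3+ρ ↦ (3, 5, 1, 3, 1)
    λ_4+ρ ↦ (11, 3, 0, 1, 3)
    λ_5+ρ ↦ (11, 3, 0, 1, 3)
    λ_6+ρ ↦ (11, 3, 0, 1, 3)
    λ_7+ρ ↦ (3, 5, 1, 3, 1)

Linkage partition of the 7 weights (2 classes, p=19):

[[1, 2, 4, 5, 6], [3, 7]]


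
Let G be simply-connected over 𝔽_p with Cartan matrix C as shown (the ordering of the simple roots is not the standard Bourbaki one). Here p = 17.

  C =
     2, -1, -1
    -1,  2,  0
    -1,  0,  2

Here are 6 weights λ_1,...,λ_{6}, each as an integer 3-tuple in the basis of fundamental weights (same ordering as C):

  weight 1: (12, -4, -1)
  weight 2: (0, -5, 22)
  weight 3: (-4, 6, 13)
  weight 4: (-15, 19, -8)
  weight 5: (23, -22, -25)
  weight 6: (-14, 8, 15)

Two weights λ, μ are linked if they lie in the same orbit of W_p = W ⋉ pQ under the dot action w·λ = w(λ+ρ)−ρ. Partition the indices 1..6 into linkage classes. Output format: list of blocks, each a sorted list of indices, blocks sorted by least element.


C ↔ A_3 under row/col permutation; |W(A_3)| = 24.

Each λ_j+ρ reduced to Ā_17; 3-tuples below use C's row order:

  λ_1+ρ ↦ (10, 3, 0) · λ_2+ρ ↦ (3, 3, 10) · λ_3+ρ ↦ (3, 3, 10) · λ_4+ρ ↦ (3, 3, 10) · λ_5+ρ ↦ (10, 3, 0) · λ_6+ρ ↦ (9, 4, 3)

These 6 weights hit 3 W_17-dot-orbits; sizes (2, 3, 1):

[[1, 5], [2, 3, 4], [6]]


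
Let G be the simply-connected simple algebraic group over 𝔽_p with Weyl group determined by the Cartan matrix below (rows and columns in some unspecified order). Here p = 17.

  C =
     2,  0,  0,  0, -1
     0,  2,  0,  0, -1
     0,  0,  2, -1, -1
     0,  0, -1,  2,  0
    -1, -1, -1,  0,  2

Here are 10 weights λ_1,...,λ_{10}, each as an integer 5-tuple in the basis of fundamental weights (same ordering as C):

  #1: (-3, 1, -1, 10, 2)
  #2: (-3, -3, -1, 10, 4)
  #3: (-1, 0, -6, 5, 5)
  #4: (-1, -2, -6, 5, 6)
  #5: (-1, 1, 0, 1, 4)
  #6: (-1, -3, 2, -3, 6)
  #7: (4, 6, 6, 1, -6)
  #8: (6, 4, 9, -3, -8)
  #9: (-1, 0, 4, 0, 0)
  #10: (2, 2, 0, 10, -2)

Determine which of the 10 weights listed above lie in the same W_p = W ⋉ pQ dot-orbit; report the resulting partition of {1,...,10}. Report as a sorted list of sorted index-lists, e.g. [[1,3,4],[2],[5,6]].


Type D_5, rank 5, |W|=1920; reorder rows/cols to standard.

λ_j+ρ reflected into Ā_17 (⟨·,θ^∨⟩≤17); 5-tuples as given:

  λ_1 → (2, 2, 0, 11, 1);  λ_2 → (2, 2, 0, 11, 1);  λ_3 → (0, 1, 5, 1, 1);  λ_4 → (0, 1, 5, 1, 1);  λ_5 → (0, 2, 1, 2, 5);  λ_6 → (0, 2, 1, 2, 5);  λ_7 → (0, 2, 1, 2, 5);  λ_8 → (0, 2, 1, 2, 5);  λ_9 → (0, 1, 5, 1, 1);  λ_10 → (2, 2, 0, 11, 1)

Linkage partition of the 10 weights (3 classes, p=17):

[[1, 2, 10], [3, 4, 9], [5, 6, 7, 8]]


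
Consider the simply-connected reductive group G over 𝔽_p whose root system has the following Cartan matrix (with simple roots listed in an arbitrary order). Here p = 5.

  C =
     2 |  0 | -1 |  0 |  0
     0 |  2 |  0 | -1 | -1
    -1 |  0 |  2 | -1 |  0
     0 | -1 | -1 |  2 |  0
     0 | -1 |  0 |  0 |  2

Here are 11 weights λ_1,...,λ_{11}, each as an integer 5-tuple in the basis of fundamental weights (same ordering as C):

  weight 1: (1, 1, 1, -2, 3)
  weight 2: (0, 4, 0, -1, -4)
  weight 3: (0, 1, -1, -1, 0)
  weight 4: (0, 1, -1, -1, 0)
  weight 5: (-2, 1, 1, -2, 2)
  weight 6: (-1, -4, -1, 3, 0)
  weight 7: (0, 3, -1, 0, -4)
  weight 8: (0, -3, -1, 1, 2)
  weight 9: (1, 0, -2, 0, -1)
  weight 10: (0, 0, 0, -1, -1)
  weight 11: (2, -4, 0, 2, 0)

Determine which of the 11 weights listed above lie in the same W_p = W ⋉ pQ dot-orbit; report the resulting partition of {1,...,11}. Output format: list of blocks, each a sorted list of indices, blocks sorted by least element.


C ↔ A_5 under row/col permutation; |W(A_5)| = 720.

Ā_5 reps of the 11 weights (A_5, coords as presented):

  [1] (1, 1, 1, 0, 0)
  [2] (1, 2, 0, 0, 1)
  [3] (1, 2, 0, 0, 1)
  [4] (1, 2, 0, 0, 1)
  [5] (0, 1, 0, 1, 2)
  [6] (0, 1, 0, 1, 2)
  [7] (0, 1, 0, 1, 2)
  [8] (1, 2, 0, 0, 1)
  [9] (1, 1, 1, 0, 0)
  [10] (1, 1, 1, 0, 0)
  [11] (1, 1, 1, 0, 0)

These 11 weights hit 3 W_5-dot-orbits; sizes (4, 4, 3):

[[1, 9, 10, 11], [2, 3, 4, 8], [5, 6, 7]]


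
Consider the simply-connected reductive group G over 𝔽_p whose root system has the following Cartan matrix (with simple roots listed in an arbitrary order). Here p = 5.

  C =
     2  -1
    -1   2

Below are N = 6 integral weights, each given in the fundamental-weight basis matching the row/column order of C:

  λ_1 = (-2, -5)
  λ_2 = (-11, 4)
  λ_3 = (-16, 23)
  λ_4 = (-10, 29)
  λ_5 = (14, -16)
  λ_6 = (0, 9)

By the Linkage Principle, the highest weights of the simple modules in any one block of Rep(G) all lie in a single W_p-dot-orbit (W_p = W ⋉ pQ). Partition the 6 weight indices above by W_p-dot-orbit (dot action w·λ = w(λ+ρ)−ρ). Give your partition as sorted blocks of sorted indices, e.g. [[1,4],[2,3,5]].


Cartan matrix: type A_2 (|W|=6); un-permuting the 2 rows.

Alcove-folded reps (p=5, 6 weights, presented ϖ-order):

  [1] (4, 1)
  [2] (0, 0)
  [3] (4, 1)
  [4] (4, 1)
  [5] (0, 0)
  [6] (4, 1)

These 6 weights hit 2 W_5-dot-orbits; sizes (4, 2):

[[1, 3, 4, 6], [2, 5]]
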